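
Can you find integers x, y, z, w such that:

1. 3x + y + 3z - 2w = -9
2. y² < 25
Yes

Take x = 0, y = 0, z = -3, w = 0. Substituting into each constraint:
  (1) 3(0) + 0 + 3(-3) - 2(0) = -9 ✓
  (2) y² = (0)² = 0, and 0 < 25 ✓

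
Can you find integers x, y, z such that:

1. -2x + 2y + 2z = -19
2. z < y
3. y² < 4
No

Even the single constraint (-2x + 2y + 2z = -19) is infeasible over the integers.

  - -2x + 2y + 2z = -19: every term on the left is divisible by 2, so the LHS ≡ 0 (mod 2), but the RHS -19 is not — no integer solution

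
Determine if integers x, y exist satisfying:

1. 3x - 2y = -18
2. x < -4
Yes

Take x = -6, y = 0. Substituting into each constraint:
  (1) 3(-6) - 2(0) = -18 ✓
  (2) -6 < -4 ✓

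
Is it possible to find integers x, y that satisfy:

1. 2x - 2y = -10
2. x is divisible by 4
Yes

Take x = 0, y = 5. Substituting into each constraint:
  (1) 2(0) - 2(5) = -10 ✓
  (2) 0 = 4 × 0, remainder 0 ✓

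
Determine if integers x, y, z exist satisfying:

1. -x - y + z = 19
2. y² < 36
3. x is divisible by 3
Yes

Take x = 0, y = 0, z = 19. Substituting into each constraint:
  (1) 0 + 0 + 19 = 19 ✓
  (2) y² = (0)² = 0, and 0 < 36 ✓
  (3) 0 = 3 × 0, remainder 0 ✓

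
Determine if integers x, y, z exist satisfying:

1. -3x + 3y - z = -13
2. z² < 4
Yes

Take x = 4, y = 0, z = 1. Substituting into each constraint:
  (1) -3(4) + 3(0) + (-1) = -13 ✓
  (2) z² = (1)² = 1, and 1 < 4 ✓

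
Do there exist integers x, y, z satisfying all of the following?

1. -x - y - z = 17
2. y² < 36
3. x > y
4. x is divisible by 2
Yes

Take x = 0, y = -1, z = -16. Substituting into each constraint:
  (1) 0 + 1 + 16 = 17 ✓
  (2) y² = (-1)² = 1, and 1 < 36 ✓
  (3) 0 > -1 ✓
  (4) 0 = 2 × 0, remainder 0 ✓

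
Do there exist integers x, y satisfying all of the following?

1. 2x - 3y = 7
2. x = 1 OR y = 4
No

The full constraint system is jointly infeasible over the integers. Each constraint and what it forces:

  - 2x - 3y = 7: is a linear equation tying the variables together
  - x = 1 OR y = 4: forces a choice: either x = 1 or y = 4

Split on the disjunction (x = 1 OR y = 4):
  • If x = 1: with x = 1, every remaining term of the linear equation is divisible by 3, so the left side is ≡ 0 (mod 3); but the right side 5 ≡ 2 (mod 3). No integers can satisfy it.
  • If y = 4: with y = 4, every remaining term of the linear equation is divisible by 2, so the left side is ≡ 0 (mod 2); but the right side 19 ≡ 1 (mod 2). No integers can satisfy it.
Both branches are infeasible, so the system has no integer solution.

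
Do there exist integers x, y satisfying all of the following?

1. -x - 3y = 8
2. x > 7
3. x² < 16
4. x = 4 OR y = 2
No

A contradictory subset is {-x - 3y = 8, x > 7, x = 4 OR y = 2}. No integer assignment can satisfy these jointly:

  - -x - 3y = 8: is a linear equation tying the variables together
  - x > 7: bounds one variable relative to a constant
  - x = 4 OR y = 2: forces a choice: either x = 4 or y = 2

Split on the disjunction (x = 4 OR y = 2):
  • If x = 4: this contradicts the bound x ≥ 8.
  • If y = 2: the equation forces x = -14, which contradicts the bound x ≥ 8.
Both branches are infeasible, so the system has no integer solution.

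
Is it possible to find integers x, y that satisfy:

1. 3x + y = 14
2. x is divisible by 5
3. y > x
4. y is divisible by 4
Yes

Take x = -10, y = 44. Substituting into each constraint:
  (1) 3(-10) + 44 = 14 ✓
  (2) -10 = 5 × -2, remainder 0 ✓
  (3) 44 > -10 ✓
  (4) 44 = 4 × 11, remainder 0 ✓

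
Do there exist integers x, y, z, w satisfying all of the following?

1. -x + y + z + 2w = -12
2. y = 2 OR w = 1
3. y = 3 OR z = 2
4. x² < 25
Yes

Take x = 0, y = 3, z = -17, w = 1. Substituting into each constraint:
  (1) 0 + 3 + (-17) + 2(1) = -12 ✓
  (2) w = 1, target 1 ✓ (second branch holds)
  (3) y = 3, target 3 ✓ (first branch holds)
  (4) x² = (0)² = 0, and 0 < 25 ✓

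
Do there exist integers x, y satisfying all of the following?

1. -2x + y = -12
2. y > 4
Yes

Take x = 9, y = 6. Substituting into each constraint:
  (1) -2(9) + 6 = -12 ✓
  (2) 6 > 4 ✓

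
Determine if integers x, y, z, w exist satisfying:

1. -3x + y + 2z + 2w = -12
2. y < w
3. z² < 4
Yes

Take x = 3, y = -3, z = 0, w = 0. Substituting into each constraint:
  (1) -3(3) + (-3) + 2(0) + 2(0) = -12 ✓
  (2) -3 < 0 ✓
  (3) z² = (0)² = 0, and 0 < 4 ✓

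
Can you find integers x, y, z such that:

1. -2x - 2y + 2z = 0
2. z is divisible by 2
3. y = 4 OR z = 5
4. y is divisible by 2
Yes

Take x = 2, y = 4, z = 6. Substituting into each constraint:
  (1) -2(2) - 2(4) + 2(6) = 0 ✓
  (2) 6 = 2 × 3, remainder 0 ✓
  (3) y = 4, target 4 ✓ (first branch holds)
  (4) 4 = 2 × 2, remainder 0 ✓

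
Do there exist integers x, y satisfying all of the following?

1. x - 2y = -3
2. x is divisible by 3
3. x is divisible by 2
No

A contradictory subset is {x - 2y = -3, x is divisible by 2}. No integer assignment can satisfy these jointly:

  - x - 2y = -3: is a linear equation tying the variables together
  - x is divisible by 2: restricts x to multiples of 2

Modular obstruction: writing x = 2x', every remaining term of the linear equation is divisible by 2, so the left side is ≡ 0 (mod 2); but the right side -3 ≡ 1 (mod 2). No integers can satisfy it.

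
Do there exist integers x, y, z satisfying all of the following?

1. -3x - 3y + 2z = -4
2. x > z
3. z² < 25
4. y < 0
Yes

Take x = 5, y = -1, z = 4. Substituting into each constraint:
  (1) -3(5) - 3(-1) + 2(4) = -4 ✓
  (2) 5 > 4 ✓
  (3) z² = (4)² = 16, and 16 < 25 ✓
  (4) -1 < 0 ✓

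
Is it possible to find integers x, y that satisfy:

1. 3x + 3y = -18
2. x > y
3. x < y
No

A contradictory subset is {x > y, x < y}. No integer assignment can satisfy these jointly:

  - x > y: bounds one variable relative to another variable
  - x < y: bounds one variable relative to another variable

Direct contradiction: x > y and y > x cannot both hold.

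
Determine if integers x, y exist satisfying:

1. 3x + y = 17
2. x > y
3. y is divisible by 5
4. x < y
No

A contradictory subset is {x > y, x < y}. No integer assignment can satisfy these jointly:

  - x > y: bounds one variable relative to another variable
  - x < y: bounds one variable relative to another variable

Direct contradiction: x > y and y > x cannot both hold.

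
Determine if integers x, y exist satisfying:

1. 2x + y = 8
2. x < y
Yes

Take x = 0, y = 8. Substituting into each constraint:
  (1) 2(0) + 8 = 8 ✓
  (2) 0 < 8 ✓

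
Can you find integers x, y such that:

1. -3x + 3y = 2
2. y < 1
No

Even the single constraint (-3x + 3y = 2) is infeasible over the integers.

  - -3x + 3y = 2: every term on the left is divisible by 3, so the LHS ≡ 0 (mod 3), but the RHS 2 is not — no integer solution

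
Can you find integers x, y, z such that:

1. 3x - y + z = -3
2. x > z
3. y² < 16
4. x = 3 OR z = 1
Yes

Take x = 3, y = -1, z = -13. Substituting into each constraint:
  (1) 3(3) + 1 + (-13) = -3 ✓
  (2) 3 > -13 ✓
  (3) y² = (-1)² = 1, and 1 < 16 ✓
  (4) x = 3, target 3 ✓ (first branch holds)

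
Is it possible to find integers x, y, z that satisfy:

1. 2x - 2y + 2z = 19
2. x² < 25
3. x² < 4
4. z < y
No

Even the single constraint (2x - 2y + 2z = 19) is infeasible over the integers.

  - 2x - 2y + 2z = 19: every term on the left is divisible by 2, so the LHS ≡ 0 (mod 2), but the RHS 19 is not — no integer solution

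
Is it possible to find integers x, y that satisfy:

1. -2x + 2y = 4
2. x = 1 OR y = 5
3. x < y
Yes

Take x = 3, y = 5. Substituting into each constraint:
  (1) -2(3) + 2(5) = 4 ✓
  (2) y = 5, target 5 ✓ (second branch holds)
  (3) 3 < 5 ✓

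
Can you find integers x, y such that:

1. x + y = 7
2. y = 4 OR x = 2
Yes

Take x = 3, y = 4. Substituting into each constraint:
  (1) 3 + 4 = 7 ✓
  (2) y = 4, target 4 ✓ (first branch holds)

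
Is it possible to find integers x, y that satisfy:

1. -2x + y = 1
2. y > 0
Yes

Take x = 0, y = 1. Substituting into each constraint:
  (1) -2(0) + 1 = 1 ✓
  (2) 1 > 0 ✓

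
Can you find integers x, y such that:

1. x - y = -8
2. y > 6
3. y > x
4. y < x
No

A contradictory subset is {y > x, y < x}. No integer assignment can satisfy these jointly:

  - y > x: bounds one variable relative to another variable
  - y < x: bounds one variable relative to another variable

Direct contradiction: y > x and x > y cannot both hold.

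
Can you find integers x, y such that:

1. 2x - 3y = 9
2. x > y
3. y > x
No

A contradictory subset is {x > y, y > x}. No integer assignment can satisfy these jointly:

  - x > y: bounds one variable relative to another variable
  - y > x: bounds one variable relative to another variable

Direct contradiction: x > y and y > x cannot both hold.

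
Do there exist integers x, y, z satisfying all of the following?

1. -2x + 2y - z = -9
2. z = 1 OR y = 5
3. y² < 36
Yes

Take x = 0, y = 5, z = 19. Substituting into each constraint:
  (1) -2(0) + 2(5) + (-19) = -9 ✓
  (2) y = 5, target 5 ✓ (second branch holds)
  (3) y² = (5)² = 25, and 25 < 36 ✓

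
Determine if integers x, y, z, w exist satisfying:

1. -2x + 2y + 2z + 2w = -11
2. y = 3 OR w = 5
No

Even the single constraint (-2x + 2y + 2z + 2w = -11) is infeasible over the integers.

  - -2x + 2y + 2z + 2w = -11: every term on the left is divisible by 2, so the LHS ≡ 0 (mod 2), but the RHS -11 is not — no integer solution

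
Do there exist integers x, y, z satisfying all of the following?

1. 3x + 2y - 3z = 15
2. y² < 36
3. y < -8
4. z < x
No

A contradictory subset is {y² < 36, y < -8}. No integer assignment can satisfy these jointly:

  - y² < 36: restricts y to |y| ≤ 5
  - y < -8: bounds one variable relative to a constant

Direct contradiction: the bounds on y require y ≥ -5 and y ≤ -9 simultaneously, which is empty.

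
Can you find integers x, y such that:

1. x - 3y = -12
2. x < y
Yes

Take x = -12, y = 0. Substituting into each constraint:
  (1) (-12) - 3(0) = -12 ✓
  (2) -12 < 0 ✓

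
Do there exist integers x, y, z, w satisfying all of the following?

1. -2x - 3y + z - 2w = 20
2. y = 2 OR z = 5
Yes

Take x = -13, y = 2, z = 0, w = 0. Substituting into each constraint:
  (1) -2(-13) - 3(2) + 0 - 2(0) = 20 ✓
  (2) y = 2, target 2 ✓ (first branch holds)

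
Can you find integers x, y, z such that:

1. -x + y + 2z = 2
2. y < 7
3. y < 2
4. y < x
Yes

Take x = 2, y = 0, z = 2. Substituting into each constraint:
  (1) (-2) + 0 + 2(2) = 2 ✓
  (2) 0 < 7 ✓
  (3) 0 < 2 ✓
  (4) 0 < 2 ✓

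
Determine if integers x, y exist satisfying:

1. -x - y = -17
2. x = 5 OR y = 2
Yes

Take x = 15, y = 2. Substituting into each constraint:
  (1) (-15) + (-2) = -17 ✓
  (2) y = 2, target 2 ✓ (second branch holds)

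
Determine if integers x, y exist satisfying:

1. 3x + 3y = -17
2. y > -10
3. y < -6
No

Even the single constraint (3x + 3y = -17) is infeasible over the integers.

  - 3x + 3y = -17: every term on the left is divisible by 3, so the LHS ≡ 0 (mod 3), but the RHS -17 is not — no integer solution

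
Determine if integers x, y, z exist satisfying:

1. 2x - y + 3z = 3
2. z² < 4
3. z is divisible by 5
Yes

Take x = 0, y = -3, z = 0. Substituting into each constraint:
  (1) 2(0) + 3 + 3(0) = 3 ✓
  (2) z² = (0)² = 0, and 0 < 4 ✓
  (3) 0 = 5 × 0, remainder 0 ✓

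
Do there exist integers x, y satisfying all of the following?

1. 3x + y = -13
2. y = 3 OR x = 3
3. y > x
No

The full constraint system is jointly infeasible over the integers. Each constraint and what it forces:

  - 3x + y = -13: is a linear equation tying the variables together
  - y = 3 OR x = 3: forces a choice: either y = 3 or x = 3
  - y > x: bounds one variable relative to another variable

Split on the disjunction (y = 3 OR x = 3):
  • If y = 3: with y = 3, every remaining term of the linear equation is divisible by 3, so the left side is ≡ 0 (mod 3); but the right side -16 ≡ 2 (mod 3). No integers can satisfy it.
  • If x = 3: the equation forces y = -22, giving (x, y) = (3, -22), which violates y > x.
Both branches are infeasible, so the system has no integer solution.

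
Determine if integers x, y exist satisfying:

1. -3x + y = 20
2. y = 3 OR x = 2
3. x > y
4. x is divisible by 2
No

A contradictory subset is {-3x + y = 20, y = 3 OR x = 2, x > y}. No integer assignment can satisfy these jointly:

  - -3x + y = 20: is a linear equation tying the variables together
  - y = 3 OR x = 2: forces a choice: either y = 3 or x = 2
  - x > y: bounds one variable relative to another variable

Split on the disjunction (y = 3 OR x = 2):
  • If y = 3: with y = 3, every remaining term of the linear equation is divisible by 3, so the left side is ≡ 0 (mod 3); but the right side 17 ≡ 2 (mod 3). No integers can satisfy it.
  • If x = 2: the equation forces y = 26, giving (x, y) = (2, 26), which violates x > y.
Both branches are infeasible, so the system has no integer solution.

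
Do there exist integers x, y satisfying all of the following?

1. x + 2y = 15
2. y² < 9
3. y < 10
Yes

Take x = 15, y = 0. Substituting into each constraint:
  (1) 15 + 2(0) = 15 ✓
  (2) y² = (0)² = 0, and 0 < 9 ✓
  (3) 0 < 10 ✓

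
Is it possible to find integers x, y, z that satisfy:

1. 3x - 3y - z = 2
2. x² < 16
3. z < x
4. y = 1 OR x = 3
Yes

Take x = 3, y = 2, z = 1. Substituting into each constraint:
  (1) 3(3) - 3(2) + (-1) = 2 ✓
  (2) x² = (3)² = 9, and 9 < 16 ✓
  (3) 1 < 3 ✓
  (4) x = 3, target 3 ✓ (second branch holds)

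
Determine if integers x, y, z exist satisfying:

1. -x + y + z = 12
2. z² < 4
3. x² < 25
Yes

Take x = 0, y = 12, z = 0. Substituting into each constraint:
  (1) 0 + 12 + 0 = 12 ✓
  (2) z² = (0)² = 0, and 0 < 4 ✓
  (3) x² = (0)² = 0, and 0 < 25 ✓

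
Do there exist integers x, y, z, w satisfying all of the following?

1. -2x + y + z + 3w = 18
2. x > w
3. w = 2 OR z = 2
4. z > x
Yes

Take x = 0, y = 19, z = 2, w = -1. Substituting into each constraint:
  (1) -2(0) + 19 + 2 + 3(-1) = 18 ✓
  (2) 0 > -1 ✓
  (3) z = 2, target 2 ✓ (second branch holds)
  (4) 2 > 0 ✓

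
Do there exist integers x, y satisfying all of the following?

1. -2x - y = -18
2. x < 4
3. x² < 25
Yes

Take x = 3, y = 12. Substituting into each constraint:
  (1) -2(3) + (-12) = -18 ✓
  (2) 3 < 4 ✓
  (3) x² = (3)² = 9, and 9 < 25 ✓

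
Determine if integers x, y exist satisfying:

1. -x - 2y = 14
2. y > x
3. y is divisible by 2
Yes

Take x = -14, y = 0. Substituting into each constraint:
  (1) 14 - 2(0) = 14 ✓
  (2) 0 > -14 ✓
  (3) 0 = 2 × 0, remainder 0 ✓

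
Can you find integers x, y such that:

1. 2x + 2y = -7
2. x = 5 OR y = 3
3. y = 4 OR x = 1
No

Even the single constraint (2x + 2y = -7) is infeasible over the integers.

  - 2x + 2y = -7: every term on the left is divisible by 2, so the LHS ≡ 0 (mod 2), but the RHS -7 is not — no integer solution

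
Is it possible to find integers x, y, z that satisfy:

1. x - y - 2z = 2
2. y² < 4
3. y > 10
No

A contradictory subset is {y² < 4, y > 10}. No integer assignment can satisfy these jointly:

  - y² < 4: restricts y to |y| ≤ 1
  - y > 10: bounds one variable relative to a constant

Direct contradiction: the bounds on y require y ≥ 11 and y ≤ 1 simultaneously, which is empty.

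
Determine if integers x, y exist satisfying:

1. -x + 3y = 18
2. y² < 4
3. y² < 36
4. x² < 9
No

A contradictory subset is {-x + 3y = 18, y² < 4, x² < 9}. No integer assignment can satisfy these jointly:

  - -x + 3y = 18: is a linear equation tying the variables together
  - y² < 4: restricts y to |y| ≤ 1
  - x² < 9: restricts x to |x| ≤ 2

Range argument: with x ∈ [-2, 2], y ∈ [-1, 1], the left side of the equation is at most 5, but the right side is 18 > 5. No integer solution exists.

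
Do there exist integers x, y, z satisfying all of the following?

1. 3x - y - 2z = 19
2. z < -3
Yes

Take x = 4, y = 1, z = -4. Substituting into each constraint:
  (1) 3(4) + (-1) - 2(-4) = 19 ✓
  (2) -4 < -3 ✓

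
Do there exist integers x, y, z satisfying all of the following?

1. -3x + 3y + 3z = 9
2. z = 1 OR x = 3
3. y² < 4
Yes

Take x = 3, y = -1, z = 7. Substituting into each constraint:
  (1) -3(3) + 3(-1) + 3(7) = 9 ✓
  (2) x = 3, target 3 ✓ (second branch holds)
  (3) y² = (-1)² = 1, and 1 < 4 ✓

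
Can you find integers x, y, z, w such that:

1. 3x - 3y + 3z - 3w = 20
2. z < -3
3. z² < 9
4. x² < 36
No

Even the single constraint (3x - 3y + 3z - 3w = 20) is infeasible over the integers.

  - 3x - 3y + 3z - 3w = 20: every term on the left is divisible by 3, so the LHS ≡ 0 (mod 3), but the RHS 20 is not — no integer solution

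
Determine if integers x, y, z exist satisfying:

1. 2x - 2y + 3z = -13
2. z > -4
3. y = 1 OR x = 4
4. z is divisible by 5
Yes

Take x = -13, y = 1, z = 5. Substituting into each constraint:
  (1) 2(-13) - 2(1) + 3(5) = -13 ✓
  (2) 5 > -4 ✓
  (3) y = 1, target 1 ✓ (first branch holds)
  (4) 5 = 5 × 1, remainder 0 ✓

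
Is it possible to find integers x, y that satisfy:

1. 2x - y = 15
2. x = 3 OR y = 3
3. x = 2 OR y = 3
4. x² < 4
No

The full constraint system is jointly infeasible over the integers. Each constraint and what it forces:

  - 2x - y = 15: is a linear equation tying the variables together
  - x = 3 OR y = 3: forces a choice: either x = 3 or y = 3
  - x = 2 OR y = 3: forces a choice: either x = 2 or y = 3
  - x² < 4: restricts x to |x| ≤ 1

The bounds confine x to {-1, 0, 1}. For each value, substitute into the equation:
  • x = -1: the equation forces y = -17, but neither branch of (x = 3 OR y = 3) holds.
  • x = 0: the equation forces y = -15, but neither branch of (x = 3 OR y = 3) holds.
  • x = 1: the equation forces y = -13, but neither branch of (x = 3 OR y = 3) holds.
Every case fails, so no integer solution exists.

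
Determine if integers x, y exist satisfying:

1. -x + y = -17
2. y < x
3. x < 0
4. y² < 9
No

A contradictory subset is {-x + y = -17, x < 0, y² < 9}. No integer assignment can satisfy these jointly:

  - -x + y = -17: is a linear equation tying the variables together
  - x < 0: bounds one variable relative to a constant
  - y² < 9: restricts y to |y| ≤ 2

Range argument: with x ∈ [−∞, -1], y ∈ [-2, 2], the left side of the equation is at least -1, but the right side is -17 < -1. No integer solution exists.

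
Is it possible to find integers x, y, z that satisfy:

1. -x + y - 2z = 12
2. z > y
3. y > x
Yes

Take x = -14, y = 0, z = 1. Substituting into each constraint:
  (1) 14 + 0 - 2(1) = 12 ✓
  (2) 1 > 0 ✓
  (3) 0 > -14 ✓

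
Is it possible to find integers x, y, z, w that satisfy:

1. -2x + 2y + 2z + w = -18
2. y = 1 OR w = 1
Yes

Take x = 0, y = 1, z = 0, w = -20. Substituting into each constraint:
  (1) -2(0) + 2(1) + 2(0) + (-20) = -18 ✓
  (2) y = 1, target 1 ✓ (first branch holds)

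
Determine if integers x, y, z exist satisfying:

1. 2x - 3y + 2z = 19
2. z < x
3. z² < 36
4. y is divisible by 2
No

A contradictory subset is {2x - 3y + 2z = 19, y is divisible by 2}. No integer assignment can satisfy these jointly:

  - 2x - 3y + 2z = 19: is a linear equation tying the variables together
  - y is divisible by 2: restricts y to multiples of 2

Modular obstruction: writing y = 2y', every remaining term of the linear equation is divisible by 2, so the left side is ≡ 0 (mod 2); but the right side 19 ≡ 1 (mod 2). No integers can satisfy it.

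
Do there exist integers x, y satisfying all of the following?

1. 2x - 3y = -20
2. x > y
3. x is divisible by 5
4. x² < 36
No

A contradictory subset is {2x - 3y = -20, x > y, x² < 36}. No integer assignment can satisfy these jointly:

  - 2x - 3y = -20: is a linear equation tying the variables together
  - x > y: bounds one variable relative to another variable
  - x² < 36: restricts x to |x| ≤ 5

The bounds confine x to {-5, -4, -3, -2, -1, 0, 1, 2, 3, 4, 5}. For each value, substitute into the equation:
  • x = -5: the equation gives -3y = -10, so y would not be an integer.
  • x = -4: the equation forces y = 4, but x > y fails since -4 ≤ 4.
  • x = -3: the equation gives -3y = -14, so y would not be an integer.
  • x = -2: the equation gives -3y = -16, so y would not be an integer.
  • x = -1: the equation forces y = 6, but x > y fails since -1 ≤ 6.
  • x = 0: the equation gives -3y = -20, so y would not be an integer.
  • x = 1: the equation gives -3y = -22, so y would not be an integer.
  • x = 2: the equation forces y = 8, but x > y fails since 2 ≤ 8.
  • x = 3: the equation gives -3y = -26, so y would not be an integer.
  • x = 4: the equation gives -3y = -28, so y would not be an integer.
  • x = 5: the equation forces y = 10, but x > y fails since 5 ≤ 10.
Every case fails, so no integer solution exists.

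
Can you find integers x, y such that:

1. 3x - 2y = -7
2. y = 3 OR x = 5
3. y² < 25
No

The full constraint system is jointly infeasible over the integers. Each constraint and what it forces:

  - 3x - 2y = -7: is a linear equation tying the variables together
  - y = 3 OR x = 5: forces a choice: either y = 3 or x = 5
  - y² < 25: restricts y to |y| ≤ 4

Split on the disjunction (y = 3 OR x = 5):
  • If y = 3: with y = 3, every remaining term of the linear equation is divisible by 3, so the left side is ≡ 0 (mod 3); but the right side -1 ≡ 2 (mod 3). No integers can satisfy it.
  • If x = 5: the equation forces y = 11, but y² < 25 requires |y| ≤ 4.
Both branches are infeasible, so the system has no integer solution.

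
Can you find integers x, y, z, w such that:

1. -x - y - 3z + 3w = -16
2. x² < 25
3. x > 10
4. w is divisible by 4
No

A contradictory subset is {x² < 25, x > 10}. No integer assignment can satisfy these jointly:

  - x² < 25: restricts x to |x| ≤ 4
  - x > 10: bounds one variable relative to a constant

Direct contradiction: the bounds on x require x ≥ 11 and x ≤ 4 simultaneously, which is empty.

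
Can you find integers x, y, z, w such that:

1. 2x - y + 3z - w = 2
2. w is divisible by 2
Yes

Take x = 1, y = 0, z = 0, w = 0. Substituting into each constraint:
  (1) 2(1) + 0 + 3(0) + 0 = 2 ✓
  (2) 0 = 2 × 0, remainder 0 ✓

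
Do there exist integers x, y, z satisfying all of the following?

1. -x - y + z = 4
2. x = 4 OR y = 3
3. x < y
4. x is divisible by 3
Yes

Take x = 0, y = 3, z = 7. Substituting into each constraint:
  (1) 0 + (-3) + 7 = 4 ✓
  (2) y = 3, target 3 ✓ (second branch holds)
  (3) 0 < 3 ✓
  (4) 0 = 3 × 0, remainder 0 ✓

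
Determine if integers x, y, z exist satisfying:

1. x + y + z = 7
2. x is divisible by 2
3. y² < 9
Yes

Take x = 0, y = 2, z = 5. Substituting into each constraint:
  (1) 0 + 2 + 5 = 7 ✓
  (2) 0 = 2 × 0, remainder 0 ✓
  (3) y² = (2)² = 4, and 4 < 9 ✓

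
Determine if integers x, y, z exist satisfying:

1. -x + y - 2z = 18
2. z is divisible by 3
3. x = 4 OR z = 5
Yes

Take x = 4, y = 34, z = 6. Substituting into each constraint:
  (1) (-4) + 34 - 2(6) = 18 ✓
  (2) 6 = 3 × 2, remainder 0 ✓
  (3) x = 4, target 4 ✓ (first branch holds)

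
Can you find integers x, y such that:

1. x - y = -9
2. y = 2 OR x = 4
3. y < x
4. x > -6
No

A contradictory subset is {x - y = -9, y < x}. No integer assignment can satisfy these jointly:

  - x - y = -9: is a linear equation tying the variables together
  - y < x: bounds one variable relative to another variable

From the equation, x − y = -9, i.e. x − y = -9; but x > y requires x − y ≥ 1. Contradiction.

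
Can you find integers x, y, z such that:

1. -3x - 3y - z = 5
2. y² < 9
Yes

Take x = 0, y = 0, z = -5. Substituting into each constraint:
  (1) -3(0) - 3(0) + 5 = 5 ✓
  (2) y² = (0)² = 0, and 0 < 9 ✓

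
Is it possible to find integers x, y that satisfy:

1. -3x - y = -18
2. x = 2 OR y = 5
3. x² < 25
Yes

Take x = 2, y = 12. Substituting into each constraint:
  (1) -3(2) + (-12) = -18 ✓
  (2) x = 2, target 2 ✓ (first branch holds)
  (3) x² = (2)² = 4, and 4 < 25 ✓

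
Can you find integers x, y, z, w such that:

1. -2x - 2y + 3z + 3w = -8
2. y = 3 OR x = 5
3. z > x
Yes

Take x = 1, y = 3, z = 2, w = -2. Substituting into each constraint:
  (1) -2(1) - 2(3) + 3(2) + 3(-2) = -8 ✓
  (2) y = 3, target 3 ✓ (first branch holds)
  (3) 2 > 1 ✓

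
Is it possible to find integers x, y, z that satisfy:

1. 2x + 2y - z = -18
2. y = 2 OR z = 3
Yes

Take x = -11, y = 2, z = 0. Substituting into each constraint:
  (1) 2(-11) + 2(2) + 0 = -18 ✓
  (2) y = 2, target 2 ✓ (first branch holds)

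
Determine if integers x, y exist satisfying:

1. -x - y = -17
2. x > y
Yes

Take x = 17, y = 0. Substituting into each constraint:
  (1) (-17) + 0 = -17 ✓
  (2) 17 > 0 ✓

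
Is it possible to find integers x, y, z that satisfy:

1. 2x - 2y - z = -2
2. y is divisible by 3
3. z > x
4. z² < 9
Yes

Take x = -1, y = 0, z = 0. Substituting into each constraint:
  (1) 2(-1) - 2(0) + 0 = -2 ✓
  (2) 0 = 3 × 0, remainder 0 ✓
  (3) 0 > -1 ✓
  (4) z² = (0)² = 0, and 0 < 9 ✓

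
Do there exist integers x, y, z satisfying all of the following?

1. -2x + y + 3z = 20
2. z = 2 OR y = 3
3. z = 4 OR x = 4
Yes

Take x = 4, y = 22, z = 2. Substituting into each constraint:
  (1) -2(4) + 22 + 3(2) = 20 ✓
  (2) z = 2, target 2 ✓ (first branch holds)
  (3) x = 4, target 4 ✓ (second branch holds)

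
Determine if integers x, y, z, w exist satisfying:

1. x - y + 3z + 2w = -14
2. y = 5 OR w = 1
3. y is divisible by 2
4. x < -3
Yes

Take x = -16, y = 0, z = 0, w = 1. Substituting into each constraint:
  (1) (-16) + 0 + 3(0) + 2(1) = -14 ✓
  (2) w = 1, target 1 ✓ (second branch holds)
  (3) 0 = 2 × 0, remainder 0 ✓
  (4) -16 < -3 ✓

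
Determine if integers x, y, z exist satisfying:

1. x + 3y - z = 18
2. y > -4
Yes

Take x = 18, y = 0, z = 0. Substituting into each constraint:
  (1) 18 + 3(0) + 0 = 18 ✓
  (2) 0 > -4 ✓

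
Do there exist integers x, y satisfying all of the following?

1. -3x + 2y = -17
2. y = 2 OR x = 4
Yes

Take x = 7, y = 2. Substituting into each constraint:
  (1) -3(7) + 2(2) = -17 ✓
  (2) y = 2, target 2 ✓ (first branch holds)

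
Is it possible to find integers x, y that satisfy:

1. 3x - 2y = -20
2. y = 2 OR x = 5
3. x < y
No

A contradictory subset is {3x - 2y = -20, y = 2 OR x = 5}. No integer assignment can satisfy these jointly:

  - 3x - 2y = -20: is a linear equation tying the variables together
  - y = 2 OR x = 5: forces a choice: either y = 2 or x = 5

Split on the disjunction (y = 2 OR x = 5):
  • If y = 2: with y = 2, every remaining term of the linear equation is divisible by 3, so the left side is ≡ 0 (mod 3); but the right side -16 ≡ 2 (mod 3). No integers can satisfy it.
  • If x = 5: with x = 5, every remaining term of the linear equation is divisible by 2, so the left side is ≡ 0 (mod 2); but the right side -35 ≡ 1 (mod 2). No integers can satisfy it.
Both branches are infeasible, so the system has no integer solution.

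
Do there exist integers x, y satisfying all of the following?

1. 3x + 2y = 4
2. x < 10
Yes

Take x = 0, y = 2. Substituting into each constraint:
  (1) 3(0) + 2(2) = 4 ✓
  (2) 0 < 10 ✓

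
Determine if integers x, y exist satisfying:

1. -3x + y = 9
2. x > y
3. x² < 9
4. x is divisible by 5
No

A contradictory subset is {-3x + y = 9, x > y, x² < 9}. No integer assignment can satisfy these jointly:

  - -3x + y = 9: is a linear equation tying the variables together
  - x > y: bounds one variable relative to another variable
  - x² < 9: restricts x to |x| ≤ 2

Propagating the comparison: y < x and x ≤ 2 give y ≤ 1. Range argument: with x ∈ [-2, 2], y ∈ [−∞, 1], the left side of the equation is at most 7, but the right side is 9 > 7. No integer solution exists.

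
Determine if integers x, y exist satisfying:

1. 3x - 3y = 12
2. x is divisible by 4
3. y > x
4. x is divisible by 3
No

A contradictory subset is {3x - 3y = 12, y > x}. No integer assignment can satisfy these jointly:

  - 3x - 3y = 12: is a linear equation tying the variables together
  - y > x: bounds one variable relative to another variable

From the equation, x − y = 4, i.e. y − x = -4; but y > x requires y − x ≥ 1. Contradiction.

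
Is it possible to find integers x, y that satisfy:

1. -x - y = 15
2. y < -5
Yes

Take x = -9, y = -6. Substituting into each constraint:
  (1) 9 + 6 = 15 ✓
  (2) -6 < -5 ✓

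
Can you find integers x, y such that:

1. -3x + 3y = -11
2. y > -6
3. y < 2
No

Even the single constraint (-3x + 3y = -11) is infeasible over the integers.

  - -3x + 3y = -11: every term on the left is divisible by 3, so the LHS ≡ 0 (mod 3), but the RHS -11 is not — no integer solution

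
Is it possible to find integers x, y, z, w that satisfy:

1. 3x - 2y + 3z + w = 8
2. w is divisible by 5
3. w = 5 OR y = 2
Yes

Take x = 0, y = 0, z = 1, w = 5. Substituting into each constraint:
  (1) 3(0) - 2(0) + 3(1) + 5 = 8 ✓
  (2) 5 = 5 × 1, remainder 0 ✓
  (3) w = 5, target 5 ✓ (first branch holds)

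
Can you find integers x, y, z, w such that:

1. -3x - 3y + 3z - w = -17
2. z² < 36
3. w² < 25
Yes

Take x = 0, y = 6, z = 0, w = -1. Substituting into each constraint:
  (1) -3(0) - 3(6) + 3(0) + 1 = -17 ✓
  (2) z² = (0)² = 0, and 0 < 36 ✓
  (3) w² = (-1)² = 1, and 1 < 25 ✓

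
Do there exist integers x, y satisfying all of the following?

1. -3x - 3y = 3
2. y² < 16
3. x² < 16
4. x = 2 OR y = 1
Yes

Take x = 2, y = -3. Substituting into each constraint:
  (1) -3(2) - 3(-3) = 3 ✓
  (2) y² = (-3)² = 9, and 9 < 16 ✓
  (3) x² = (2)² = 4, and 4 < 16 ✓
  (4) x = 2, target 2 ✓ (first branch holds)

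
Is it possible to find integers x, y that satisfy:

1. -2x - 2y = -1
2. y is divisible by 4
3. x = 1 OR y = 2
No

Even the single constraint (-2x - 2y = -1) is infeasible over the integers.

  - -2x - 2y = -1: every term on the left is divisible by 2, so the LHS ≡ 0 (mod 2), but the RHS -1 is not — no integer solution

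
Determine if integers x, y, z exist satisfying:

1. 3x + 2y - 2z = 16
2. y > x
Yes

Take x = 0, y = 1, z = -7. Substituting into each constraint:
  (1) 3(0) + 2(1) - 2(-7) = 16 ✓
  (2) 1 > 0 ✓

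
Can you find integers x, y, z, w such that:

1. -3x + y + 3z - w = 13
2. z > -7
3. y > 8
Yes

Take x = 0, y = 9, z = 2, w = 2. Substituting into each constraint:
  (1) -3(0) + 9 + 3(2) + (-2) = 13 ✓
  (2) 2 > -7 ✓
  (3) 9 > 8 ✓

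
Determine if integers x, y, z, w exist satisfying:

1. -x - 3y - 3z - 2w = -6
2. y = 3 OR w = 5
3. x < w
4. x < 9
Yes

Take x = -3, y = 3, z = 0, w = 0. Substituting into each constraint:
  (1) 3 - 3(3) - 3(0) - 2(0) = -6 ✓
  (2) y = 3, target 3 ✓ (first branch holds)
  (3) -3 < 0 ✓
  (4) -3 < 9 ✓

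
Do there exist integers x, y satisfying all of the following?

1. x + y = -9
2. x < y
Yes

Take x = -5, y = -4. Substituting into each constraint:
  (1) (-5) + (-4) = -9 ✓
  (2) -5 < -4 ✓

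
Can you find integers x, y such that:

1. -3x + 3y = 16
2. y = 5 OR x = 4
No

Even the single constraint (-3x + 3y = 16) is infeasible over the integers.

  - -3x + 3y = 16: every term on the left is divisible by 3, so the LHS ≡ 0 (mod 3), but the RHS 16 is not — no integer solution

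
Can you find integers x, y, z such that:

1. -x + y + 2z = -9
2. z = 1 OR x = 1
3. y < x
Yes

Take x = 0, y = -11, z = 1. Substituting into each constraint:
  (1) 0 + (-11) + 2(1) = -9 ✓
  (2) z = 1, target 1 ✓ (first branch holds)
  (3) -11 < 0 ✓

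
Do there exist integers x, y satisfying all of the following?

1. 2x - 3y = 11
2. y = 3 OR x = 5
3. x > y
Yes

Take x = 10, y = 3. Substituting into each constraint:
  (1) 2(10) - 3(3) = 11 ✓
  (2) y = 3, target 3 ✓ (first branch holds)
  (3) 10 > 3 ✓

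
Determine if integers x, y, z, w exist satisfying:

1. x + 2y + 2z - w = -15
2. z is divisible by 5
Yes

Take x = 0, y = -7, z = 0, w = 1. Substituting into each constraint:
  (1) 0 + 2(-7) + 2(0) + (-1) = -15 ✓
  (2) 0 = 5 × 0, remainder 0 ✓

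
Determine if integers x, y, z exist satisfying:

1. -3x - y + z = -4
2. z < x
Yes

Take x = 1, y = 1, z = 0. Substituting into each constraint:
  (1) -3(1) + (-1) + 0 = -4 ✓
  (2) 0 < 1 ✓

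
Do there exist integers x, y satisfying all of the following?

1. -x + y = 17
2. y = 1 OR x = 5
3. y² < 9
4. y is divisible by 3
No

A contradictory subset is {-x + y = 17, y = 1 OR x = 5, y is divisible by 3}. No integer assignment can satisfy these jointly:

  - -x + y = 17: is a linear equation tying the variables together
  - y = 1 OR x = 5: forces a choice: either y = 1 or x = 5
  - y is divisible by 3: restricts y to multiples of 3

Split on the disjunction (y = 1 OR x = 5):
  • If y = 1: this contradicts the divisibility constraint — 1 is not a multiple of 3.
  • If x = 5: with x = 5, writing y = 3y', every remaining term of the linear equation is divisible by 3, so the left side is ≡ 0 (mod 3); but the right side 22 ≡ 1 (mod 3). No integers can satisfy it.
Both branches are infeasible, so the system has no integer solution.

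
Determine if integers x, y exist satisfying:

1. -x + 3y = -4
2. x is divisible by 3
No

The full constraint system is jointly infeasible over the integers. Each constraint and what it forces:

  - -x + 3y = -4: is a linear equation tying the variables together
  - x is divisible by 3: restricts x to multiples of 3

Modular obstruction: writing x = 3x', every remaining term of the linear equation is divisible by 3, so the left side is ≡ 0 (mod 3); but the right side -4 ≡ 2 (mod 3). No integers can satisfy it.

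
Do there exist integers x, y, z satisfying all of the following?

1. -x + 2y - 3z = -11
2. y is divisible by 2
Yes

Take x = 2, y = 0, z = 3. Substituting into each constraint:
  (1) (-2) + 2(0) - 3(3) = -11 ✓
  (2) 0 = 2 × 0, remainder 0 ✓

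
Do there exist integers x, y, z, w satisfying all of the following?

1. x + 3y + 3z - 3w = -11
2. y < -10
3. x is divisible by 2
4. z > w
Yes

Take x = 22, y = -12, z = 1, w = 0. Substituting into each constraint:
  (1) 22 + 3(-12) + 3(1) - 3(0) = -11 ✓
  (2) -12 < -10 ✓
  (3) 22 = 2 × 11, remainder 0 ✓
  (4) 1 > 0 ✓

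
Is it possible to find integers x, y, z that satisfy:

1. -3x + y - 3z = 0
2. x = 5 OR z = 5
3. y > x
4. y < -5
Yes

Take x = -7, y = -6, z = 5. Substituting into each constraint:
  (1) -3(-7) + (-6) - 3(5) = 0 ✓
  (2) z = 5, target 5 ✓ (second branch holds)
  (3) -6 > -7 ✓
  (4) -6 < -5 ✓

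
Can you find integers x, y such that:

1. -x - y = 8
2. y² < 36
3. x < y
Yes

Take x = -5, y = -3. Substituting into each constraint:
  (1) 5 + 3 = 8 ✓
  (2) y² = (-3)² = 9, and 9 < 36 ✓
  (3) -5 < -3 ✓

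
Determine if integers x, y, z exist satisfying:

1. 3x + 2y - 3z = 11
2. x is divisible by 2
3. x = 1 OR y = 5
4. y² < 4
No

A contradictory subset is {x is divisible by 2, x = 1 OR y = 5, y² < 4}. No integer assignment can satisfy these jointly:

  - x is divisible by 2: restricts x to multiples of 2
  - x = 1 OR y = 5: forces a choice: either x = 1 or y = 5
  - y² < 4: restricts y to |y| ≤ 1

Split on the disjunction (x = 1 OR y = 5):
  • If x = 1: this contradicts the divisibility constraint — 1 is not a multiple of 2.
  • If y = 5: this contradicts y² < 4, which requires |y| ≤ 1.
Both branches are infeasible, so the system has no integer solution.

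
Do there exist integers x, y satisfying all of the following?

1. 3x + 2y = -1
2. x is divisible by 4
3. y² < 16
No

A contradictory subset is {3x + 2y = -1, x is divisible by 4}. No integer assignment can satisfy these jointly:

  - 3x + 2y = -1: is a linear equation tying the variables together
  - x is divisible by 4: restricts x to multiples of 4

Modular obstruction: writing x = 4x', every remaining term of the linear equation is divisible by 2, so the left side is ≡ 0 (mod 2); but the right side -1 ≡ 1 (mod 2). No integers can satisfy it.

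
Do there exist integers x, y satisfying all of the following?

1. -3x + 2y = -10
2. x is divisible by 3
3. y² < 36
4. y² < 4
No

A contradictory subset is {-3x + 2y = -10, x is divisible by 3, y² < 4}. No integer assignment can satisfy these jointly:

  - -3x + 2y = -10: is a linear equation tying the variables together
  - x is divisible by 3: restricts x to multiples of 3
  - y² < 4: restricts y to |y| ≤ 1

The bounds confine y to {-1, 0, 1}. For each value, substitute into the equation:
  • y = -1: the equation gives -3x = -8, so x would not be an integer.
  • y = 0: the equation gives -3x = -10, so x would not be an integer.
  • y = 1: the equation forces x = 4, but 3 does not divide 4.
Every case fails, so no integer solution exists.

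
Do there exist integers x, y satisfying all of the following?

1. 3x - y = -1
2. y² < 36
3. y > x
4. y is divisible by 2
Yes

Take x = 1, y = 4. Substituting into each constraint:
  (1) 3(1) + (-4) = -1 ✓
  (2) y² = (4)² = 16, and 16 < 36 ✓
  (3) 4 > 1 ✓
  (4) 4 = 2 × 2, remainder 0 ✓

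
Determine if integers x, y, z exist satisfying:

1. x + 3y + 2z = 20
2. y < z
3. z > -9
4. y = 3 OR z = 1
Yes

Take x = 3, y = 3, z = 4. Substituting into each constraint:
  (1) 3 + 3(3) + 2(4) = 20 ✓
  (2) 3 < 4 ✓
  (3) 4 > -9 ✓
  (4) y = 3, target 3 ✓ (first branch holds)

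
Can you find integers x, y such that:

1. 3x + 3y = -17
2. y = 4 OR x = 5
No

Even the single constraint (3x + 3y = -17) is infeasible over the integers.

  - 3x + 3y = -17: every term on the left is divisible by 3, so the LHS ≡ 0 (mod 3), but the RHS -17 is not — no integer solution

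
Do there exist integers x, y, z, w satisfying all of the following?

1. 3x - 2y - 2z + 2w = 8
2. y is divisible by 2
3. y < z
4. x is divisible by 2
Yes

Take x = 0, y = 0, z = 1, w = 5. Substituting into each constraint:
  (1) 3(0) - 2(0) - 2(1) + 2(5) = 8 ✓
  (2) 0 = 2 × 0, remainder 0 ✓
  (3) 0 < 1 ✓
  (4) 0 = 2 × 0, remainder 0 ✓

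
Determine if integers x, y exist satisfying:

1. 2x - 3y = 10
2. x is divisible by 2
Yes

Take x = 2, y = -2. Substituting into each constraint:
  (1) 2(2) - 3(-2) = 10 ✓
  (2) 2 = 2 × 1, remainder 0 ✓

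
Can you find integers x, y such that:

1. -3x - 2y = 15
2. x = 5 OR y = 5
Yes

Take x = 5, y = -15. Substituting into each constraint:
  (1) -3(5) - 2(-15) = 15 ✓
  (2) x = 5, target 5 ✓ (first branch holds)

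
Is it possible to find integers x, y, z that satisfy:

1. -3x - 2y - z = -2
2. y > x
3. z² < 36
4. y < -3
No

The full constraint system is jointly infeasible over the integers. Each constraint and what it forces:

  - -3x - 2y - z = -2: is a linear equation tying the variables together
  - y > x: bounds one variable relative to another variable
  - z² < 36: restricts z to |z| ≤ 5
  - y < -3: bounds one variable relative to a constant

Propagating the comparison: x < y and y ≤ -4 give x ≤ -5. Range argument: with x ∈ [−∞, -5], y ∈ [−∞, -4], z ∈ [-5, 5], the left side of the equation is at least 18, but the right side is -2 < 18. No integer solution exists.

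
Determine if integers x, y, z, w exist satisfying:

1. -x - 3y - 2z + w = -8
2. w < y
Yes

Take x = 7, y = 0, z = 0, w = -1. Substituting into each constraint:
  (1) (-7) - 3(0) - 2(0) + (-1) = -8 ✓
  (2) -1 < 0 ✓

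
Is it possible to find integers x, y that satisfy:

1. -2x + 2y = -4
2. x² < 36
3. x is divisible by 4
Yes

Take x = 0, y = -2. Substituting into each constraint:
  (1) -2(0) + 2(-2) = -4 ✓
  (2) x² = (0)² = 0, and 0 < 36 ✓
  (3) 0 = 4 × 0, remainder 0 ✓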